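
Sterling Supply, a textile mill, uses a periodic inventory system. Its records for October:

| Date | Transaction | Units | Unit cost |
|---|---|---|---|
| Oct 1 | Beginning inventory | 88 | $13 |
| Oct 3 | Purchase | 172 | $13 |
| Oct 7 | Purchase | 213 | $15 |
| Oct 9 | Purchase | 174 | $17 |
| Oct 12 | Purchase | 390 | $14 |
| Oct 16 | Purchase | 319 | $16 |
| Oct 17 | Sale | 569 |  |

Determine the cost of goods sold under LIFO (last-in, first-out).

Oct 17, 569 sold [LIFO — newest first]: 319 @ $16 + 250 @ $14 = $8,604
Ending inventory: 88 @ $13 + 172 @ $13 + 213 @ $15 + 174 @ $17 + 140 @ $14 = $11,493
Check: goods available $20,097 = COGS $8,604 + ending $11,493

COGS = $8,604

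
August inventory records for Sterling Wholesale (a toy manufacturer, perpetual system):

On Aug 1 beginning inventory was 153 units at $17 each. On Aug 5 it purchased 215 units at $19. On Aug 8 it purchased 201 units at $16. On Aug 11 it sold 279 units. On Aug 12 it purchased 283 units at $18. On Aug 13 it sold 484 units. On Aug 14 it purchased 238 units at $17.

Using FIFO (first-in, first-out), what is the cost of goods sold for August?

COGS = $13,394

Aug 11, 279 sold [FIFO — oldest first]: 153 @ $17 + 126 @ $19 = $4,995
Aug 13, 484 sold [FIFO — oldest first]: 89 @ $19 + 201 @ $16 + 194 @ $18 = $8,399
Total COGS = $4,995 + $8,399 = $13,394
Ending inventory: 89 @ $18 + 238 @ $17 = $5,648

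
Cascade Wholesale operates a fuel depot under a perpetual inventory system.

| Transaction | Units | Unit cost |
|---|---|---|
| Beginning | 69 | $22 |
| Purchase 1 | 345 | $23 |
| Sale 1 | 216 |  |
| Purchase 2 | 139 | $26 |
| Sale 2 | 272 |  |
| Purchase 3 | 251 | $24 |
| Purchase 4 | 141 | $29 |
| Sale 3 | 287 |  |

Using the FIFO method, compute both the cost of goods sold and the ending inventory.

COGS = $18,395; ending inventory = $4,785

Sale 1 (216) [FIFO — oldest first]: 69 @ $22 + 147 @ $23 = $4,899
Sale 2 (272) [FIFO — oldest first]: 198 @ $23 + 74 @ $26 = $6,478
Sale 3 (287) [FIFO — oldest first]: 65 @ $26 + 222 @ $24 = $7,018
Total COGS = $4,899 + $6,478 + $7,018 = $18,395
Ending inventory: 29 @ $24 + 141 @ $29 = $4,785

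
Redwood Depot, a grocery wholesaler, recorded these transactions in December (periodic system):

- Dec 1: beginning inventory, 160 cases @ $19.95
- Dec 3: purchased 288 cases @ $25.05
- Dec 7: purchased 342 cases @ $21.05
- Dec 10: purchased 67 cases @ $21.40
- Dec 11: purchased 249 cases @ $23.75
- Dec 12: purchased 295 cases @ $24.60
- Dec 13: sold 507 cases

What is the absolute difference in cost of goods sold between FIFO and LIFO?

$643.65

FIFO COGS: 160 @ $19.95 + 288 @ $25.05 + 59 @ $21.05 = $11,648.35
LIFO COGS: 295 @ $24.60 + 212 @ $23.75 = $12,292.00
Difference = |$11,648.35 − $12,292.00| = $643.65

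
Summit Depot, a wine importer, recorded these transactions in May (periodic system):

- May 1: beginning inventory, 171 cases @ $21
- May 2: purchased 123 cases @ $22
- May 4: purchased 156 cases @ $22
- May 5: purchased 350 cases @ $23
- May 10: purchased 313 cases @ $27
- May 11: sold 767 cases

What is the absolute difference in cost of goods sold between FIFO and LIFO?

FIFO COGS: 171 @ $21 + 123 @ $22 + 156 @ $22 + 317 @ $23 = $17,020
LIFO COGS: 313 @ $27 + 350 @ $23 + 104 @ $22 = $18,789
Difference = |$17,020 − $18,789| = $1,769

$1,769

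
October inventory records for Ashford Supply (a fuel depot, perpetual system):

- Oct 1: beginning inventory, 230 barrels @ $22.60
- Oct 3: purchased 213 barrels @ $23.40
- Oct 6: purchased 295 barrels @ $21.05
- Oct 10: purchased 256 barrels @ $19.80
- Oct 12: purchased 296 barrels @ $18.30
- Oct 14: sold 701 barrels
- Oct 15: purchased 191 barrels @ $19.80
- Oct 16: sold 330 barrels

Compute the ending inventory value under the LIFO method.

Ending inventory = $10,329.55

Oct 14, 701 sold [LIFO — newest first]: 296 @ $18.30 + 256 @ $19.80 + 149 @ $21.05 = $13,622.05
Oct 16, 330 sold [LIFO — newest first]: 191 @ $19.80 + 139 @ $21.05 = $6,707.75
Total COGS = $13,622.05 + $6,707.75 = $20,329.80
Ending inventory: 230 @ $22.60 + 213 @ $23.40 + 7 @ $21.05 = $10,329.55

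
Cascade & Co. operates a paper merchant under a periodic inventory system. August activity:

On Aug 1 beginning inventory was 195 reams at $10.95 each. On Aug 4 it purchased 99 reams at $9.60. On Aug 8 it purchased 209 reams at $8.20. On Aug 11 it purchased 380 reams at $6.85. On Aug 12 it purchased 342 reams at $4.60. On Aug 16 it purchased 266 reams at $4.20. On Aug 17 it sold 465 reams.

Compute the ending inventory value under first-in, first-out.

Aug 17, 465 sold [FIFO — oldest first]: 195 @ $10.95 + 99 @ $9.60 + 171 @ $8.20 = $4,487.85
Ending inventory: 38 @ $8.20 + 380 @ $6.85 + 342 @ $4.60 + 266 @ $4.20 = $5,605.00
Check: goods available $10,092.85 = COGS $4,487.85 + ending $5,605.00

Ending inventory = $5,605.00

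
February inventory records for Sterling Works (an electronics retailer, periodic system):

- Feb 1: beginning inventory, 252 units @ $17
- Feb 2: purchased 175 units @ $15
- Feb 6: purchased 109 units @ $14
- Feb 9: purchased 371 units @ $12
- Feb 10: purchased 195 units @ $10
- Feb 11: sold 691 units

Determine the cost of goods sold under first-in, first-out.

COGS = $10,295

Feb 11, 691 sold [FIFO — oldest first]: 252 @ $17 + 175 @ $15 + 109 @ $14 + 155 @ $12 = $10,295
Ending inventory: 216 @ $12 + 195 @ $10 = $4,542
Check: goods available $14,837 = COGS $10,295 + ending $4,542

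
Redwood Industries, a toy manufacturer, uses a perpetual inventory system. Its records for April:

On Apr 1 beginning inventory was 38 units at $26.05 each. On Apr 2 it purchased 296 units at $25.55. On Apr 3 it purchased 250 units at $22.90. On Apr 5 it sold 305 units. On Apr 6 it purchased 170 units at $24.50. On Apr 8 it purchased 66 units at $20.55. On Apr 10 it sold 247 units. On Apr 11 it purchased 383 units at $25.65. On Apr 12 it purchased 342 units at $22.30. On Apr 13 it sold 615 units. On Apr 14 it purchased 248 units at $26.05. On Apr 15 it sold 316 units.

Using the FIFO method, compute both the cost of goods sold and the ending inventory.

Apr 5, 305 sold [FIFO — oldest first]: 38 @ $26.05 + 267 @ $25.55 = $7,811.75
Apr 10, 247 sold [FIFO — oldest first]: 29 @ $25.55 + 218 @ $22.90 = $5,733.15
Apr 13, 615 sold [FIFO — oldest first]: 32 @ $22.90 + 170 @ $24.50 + 66 @ $20.55 + 347 @ $25.65 = $15,154.65
Apr 15, 316 sold [FIFO — oldest first]: 36 @ $25.65 + 280 @ $22.30 = $7,167.40
Total COGS = $7,811.75 + $5,733.15 + $15,154.65 + $7,167.40 = $35,866.95
Ending inventory: 62 @ $22.30 + 248 @ $26.05 = $7,843.00
Check: goods available $43,709.95 = COGS $35,866.95 + ending $7,843.00

COGS = $35,866.95; ending inventory = $7,843.00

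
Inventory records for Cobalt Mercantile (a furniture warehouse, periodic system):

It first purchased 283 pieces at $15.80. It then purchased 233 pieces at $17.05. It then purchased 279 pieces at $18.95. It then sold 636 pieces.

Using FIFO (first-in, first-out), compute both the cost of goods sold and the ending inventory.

COGS = $10,718.05; ending inventory = $3,013.05

Sale 1 (636) [FIFO — oldest first]: 283 @ $15.80 + 233 @ $17.05 + 120 @ $18.95 = $10,718.05
Ending inventory: 159 @ $18.95 = $3,013.05
Check: goods available $13,731.10 = COGS $10,718.05 + ending $3,013.05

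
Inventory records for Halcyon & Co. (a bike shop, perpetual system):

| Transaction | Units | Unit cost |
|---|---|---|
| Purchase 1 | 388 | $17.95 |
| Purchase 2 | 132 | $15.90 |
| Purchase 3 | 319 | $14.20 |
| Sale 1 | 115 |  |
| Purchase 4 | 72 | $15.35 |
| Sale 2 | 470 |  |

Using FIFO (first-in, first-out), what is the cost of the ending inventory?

Sale 1 (115) [FIFO — oldest first]: 115 @ $17.95 = $2,064.25
Sale 2 (470) [FIFO — oldest first]: 273 @ $17.95 + 132 @ $15.90 + 65 @ $14.20 = $7,922.15
Total COGS = $2,064.25 + $7,922.15 = $9,986.40
Ending inventory: 254 @ $14.20 + 72 @ $15.35 = $4,712.00

Ending inventory = $4,712.00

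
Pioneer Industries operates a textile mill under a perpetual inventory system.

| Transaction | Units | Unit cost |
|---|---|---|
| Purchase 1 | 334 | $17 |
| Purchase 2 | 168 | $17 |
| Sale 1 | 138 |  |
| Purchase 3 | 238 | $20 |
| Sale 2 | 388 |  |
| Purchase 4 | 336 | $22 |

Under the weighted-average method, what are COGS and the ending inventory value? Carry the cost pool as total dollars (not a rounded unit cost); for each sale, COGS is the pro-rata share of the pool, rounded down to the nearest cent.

After Purchase 1: 334 on hand, pool $5,678.00 (≈ $17.0000 each)
After Purchase 2: 502 on hand, pool $8,534.00 (≈ $17.0000 each)
Sale 1, sell 138: 138/502 × $8,534.00 → $2,346.00
After Purchase 3: 602 on hand, pool $10,948.00 (≈ $18.1860 each)
Sale 2, sell 388: 388/602 × $10,948.00 → $7,056.18
After Purchase 4: 550 on hand, pool $11,283.82 (≈ $20.5160 each)
Total COGS = $2,346.00 + $7,056.18 = $9,402.18
Ending inventory (cost pool remaining) = $11,283.82

COGS = $9,402.18; ending inventory = $11,283.82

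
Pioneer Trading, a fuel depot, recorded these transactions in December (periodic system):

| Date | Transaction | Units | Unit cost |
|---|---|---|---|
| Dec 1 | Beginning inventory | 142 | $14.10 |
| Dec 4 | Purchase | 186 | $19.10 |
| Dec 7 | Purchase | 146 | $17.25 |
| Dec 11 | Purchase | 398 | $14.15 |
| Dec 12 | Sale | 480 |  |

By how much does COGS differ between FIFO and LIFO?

$1,112.00

FIFO COGS: 142 @ $14.10 + 186 @ $19.10 + 146 @ $17.25 + 6 @ $14.15 = $8,158.20
LIFO COGS: 398 @ $14.15 + 82 @ $17.25 = $7,046.20
Difference = |$8,158.20 − $7,046.20| = $1,112.00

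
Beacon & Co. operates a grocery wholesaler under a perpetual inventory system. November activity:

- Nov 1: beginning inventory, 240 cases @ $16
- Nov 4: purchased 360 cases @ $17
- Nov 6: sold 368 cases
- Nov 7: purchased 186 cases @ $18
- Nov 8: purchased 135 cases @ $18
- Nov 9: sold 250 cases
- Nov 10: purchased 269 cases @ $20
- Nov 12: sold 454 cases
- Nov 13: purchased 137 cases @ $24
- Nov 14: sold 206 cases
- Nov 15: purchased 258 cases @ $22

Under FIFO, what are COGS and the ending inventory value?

Nov 6, 368 sold [FIFO — oldest first]: 240 @ $16 + 128 @ $17 = $6,016
Nov 9, 250 sold [FIFO — oldest first]: 232 @ $17 + 18 @ $18 = $4,268
Nov 12, 454 sold [FIFO — oldest first]: 168 @ $18 + 135 @ $18 + 151 @ $20 = $8,474
Nov 14, 206 sold [FIFO — oldest first]: 118 @ $20 + 88 @ $24 = $4,472
Total COGS = $6,016 + $4,268 + $8,474 + $4,472 = $23,230
Ending inventory: 49 @ $24 + 258 @ $22 = $6,852
Check: goods available $30,082 = COGS $23,230 + ending $6,852

COGS = $23,230; ending inventory = $6,852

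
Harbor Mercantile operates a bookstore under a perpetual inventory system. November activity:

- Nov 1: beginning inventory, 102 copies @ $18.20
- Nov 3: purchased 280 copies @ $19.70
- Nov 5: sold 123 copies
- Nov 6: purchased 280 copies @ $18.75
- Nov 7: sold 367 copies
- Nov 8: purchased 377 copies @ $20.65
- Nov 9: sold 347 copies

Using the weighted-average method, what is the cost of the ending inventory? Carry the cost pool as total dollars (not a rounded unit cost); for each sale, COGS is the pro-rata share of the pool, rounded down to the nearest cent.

Ending inventory = $4,067.77

After Nov 1: 102 on hand, pool $1,856.40 (≈ $18.2000 each)
After Nov 3: 382 on hand, pool $7,372.40 (≈ $19.2995 each)
Nov 5, sell 123: 123/382 × $7,372.40 → $2,373.83
After Nov 6: 539 on hand, pool $10,248.57 (≈ $19.0140 each)
Nov 7, sell 367: 367/539 × $10,248.57 → $6,978.15
After Nov 8: 549 on hand, pool $11,055.47 (≈ $20.1375 each)
Nov 9, sell 347: 347/549 × $11,055.47 → $6,987.70
Total COGS = $2,373.83 + $6,978.15 + $6,987.70 = $16,339.68
Ending inventory (cost pool remaining) = $4,067.77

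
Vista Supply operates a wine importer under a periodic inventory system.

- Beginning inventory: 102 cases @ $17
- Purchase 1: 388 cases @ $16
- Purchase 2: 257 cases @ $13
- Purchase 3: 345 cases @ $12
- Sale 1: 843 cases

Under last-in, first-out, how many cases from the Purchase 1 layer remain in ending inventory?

Sale 1 (843) [LIFO — newest first]: 345 @ $12 + 257 @ $13 + 241 @ $16 = $11,337
Ending inventory: 102 @ $17 + 147 @ $16 = $4,086

147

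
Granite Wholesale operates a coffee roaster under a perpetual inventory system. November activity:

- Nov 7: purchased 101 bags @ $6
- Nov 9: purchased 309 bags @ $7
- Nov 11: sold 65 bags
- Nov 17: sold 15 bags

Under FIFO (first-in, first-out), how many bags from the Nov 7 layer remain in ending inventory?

Nov 11, 65 sold [FIFO — oldest first]: 65 @ $6 = $390
Nov 17, 15 sold [FIFO — oldest first]: 15 @ $6 = $90
Total COGS = $390 + $90 = $480
Ending inventory: 21 @ $6 + 309 @ $7 = $2,289
Check: goods available $2,769 = COGS $480 + ending $2,289

21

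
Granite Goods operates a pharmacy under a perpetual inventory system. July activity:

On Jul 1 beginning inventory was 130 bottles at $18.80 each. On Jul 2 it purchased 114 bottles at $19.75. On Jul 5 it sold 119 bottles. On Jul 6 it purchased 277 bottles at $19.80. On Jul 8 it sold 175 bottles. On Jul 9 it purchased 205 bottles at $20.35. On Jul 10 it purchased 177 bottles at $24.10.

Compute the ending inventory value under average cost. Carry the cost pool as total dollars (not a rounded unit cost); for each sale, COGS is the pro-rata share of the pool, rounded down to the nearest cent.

Ending inventory = $12,892.80

After Jul 1: 130 on hand, pool $2,444.00 (≈ $18.8000 each)
After Jul 2: 244 on hand, pool $4,695.50 (≈ $19.2439 each)
Jul 5, sell 119: 119/244 × $4,695.50 → $2,290.01
After Jul 6: 402 on hand, pool $7,890.09 (≈ $19.6271 each)
Jul 8, sell 175: 175/402 × $7,890.09 → $3,434.74
After Jul 9: 432 on hand, pool $8,627.10 (≈ $19.9701 each)
After Jul 10: 609 on hand, pool $12,892.80 (≈ $21.1704 each)
Total COGS = $2,290.01 + $3,434.74 = $5,724.75
Ending inventory (cost pool remaining) = $12,892.80
Check: goods available $18,617.55 = COGS $5,724.75 + ending $12,892.80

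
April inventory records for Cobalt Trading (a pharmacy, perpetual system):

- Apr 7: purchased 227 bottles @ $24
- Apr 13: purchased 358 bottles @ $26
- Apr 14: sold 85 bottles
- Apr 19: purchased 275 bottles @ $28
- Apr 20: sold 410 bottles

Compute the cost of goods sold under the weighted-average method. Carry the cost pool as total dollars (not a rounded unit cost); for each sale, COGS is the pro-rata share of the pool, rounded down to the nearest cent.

COGS = $12,889.71

After Apr 7: 227 on hand, pool $5,448.00 (≈ $24.0000 each)
After Apr 13: 585 on hand, pool $14,756.00 (≈ $25.2239 each)
Apr 14, sell 85: 85/585 × $14,756.00 → $2,144.03
After Apr 19: 775 on hand, pool $20,311.97 (≈ $26.2090 each)
Apr 20, sell 410: 410/775 × $20,311.97 → $10,745.68
Total COGS = $2,144.03 + $10,745.68 = $12,889.71
Ending inventory (cost pool remaining) = $9,566.29
Check: goods available $22,456.00 = COGS $12,889.71 + ending $9,566.29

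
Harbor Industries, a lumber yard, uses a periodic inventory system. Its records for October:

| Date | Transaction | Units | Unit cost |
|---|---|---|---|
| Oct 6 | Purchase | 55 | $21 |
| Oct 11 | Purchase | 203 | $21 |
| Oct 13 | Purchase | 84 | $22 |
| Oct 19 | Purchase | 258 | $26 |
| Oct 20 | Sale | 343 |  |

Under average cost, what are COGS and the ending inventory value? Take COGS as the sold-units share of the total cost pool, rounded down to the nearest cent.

COGS = $7,988.47; ending inventory = $5,985.53

Oct 20, sell 343: 343/600 × $13,974.00 → $7,988.47
Ending inventory (cost pool remaining) = $5,985.53
Check: goods available $13,974.00 = COGS $7,988.47 + ending $5,985.53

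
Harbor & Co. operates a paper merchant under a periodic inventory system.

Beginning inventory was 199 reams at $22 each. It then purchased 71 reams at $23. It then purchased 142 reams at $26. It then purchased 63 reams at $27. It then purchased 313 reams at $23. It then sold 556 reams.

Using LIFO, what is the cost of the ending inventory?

Ending inventory = $5,137

Sale 1 (556) [LIFO — newest first]: 313 @ $23 + 63 @ $27 + 142 @ $26 + 38 @ $23 = $13,466
Ending inventory: 199 @ $22 + 33 @ $23 = $5,137
Check: goods available $18,603 = COGS $13,466 + ending $5,137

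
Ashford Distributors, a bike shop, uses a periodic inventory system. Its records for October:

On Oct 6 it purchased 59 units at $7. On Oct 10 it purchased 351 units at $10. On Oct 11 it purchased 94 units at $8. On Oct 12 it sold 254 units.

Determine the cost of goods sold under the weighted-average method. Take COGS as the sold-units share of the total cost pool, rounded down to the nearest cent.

Oct 12, sell 254: 254/504 × $4,675.00 → $2,356.05
Ending inventory (cost pool remaining) = $2,318.95
Check: goods available $4,675.00 = COGS $2,356.05 + ending $2,318.95

COGS = $2,356.05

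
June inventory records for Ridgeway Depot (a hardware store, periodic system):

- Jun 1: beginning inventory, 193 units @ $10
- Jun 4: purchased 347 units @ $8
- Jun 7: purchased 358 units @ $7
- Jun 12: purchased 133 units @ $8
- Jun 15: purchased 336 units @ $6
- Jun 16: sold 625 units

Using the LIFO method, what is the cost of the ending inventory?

Jun 16, 625 sold [LIFO — newest first]: 336 @ $6 + 133 @ $8 + 156 @ $7 = $4,172
Ending inventory: 193 @ $10 + 347 @ $8 + 202 @ $7 = $6,120
Check: goods available $10,292 = COGS $4,172 + ending $6,120

Ending inventory = $6,120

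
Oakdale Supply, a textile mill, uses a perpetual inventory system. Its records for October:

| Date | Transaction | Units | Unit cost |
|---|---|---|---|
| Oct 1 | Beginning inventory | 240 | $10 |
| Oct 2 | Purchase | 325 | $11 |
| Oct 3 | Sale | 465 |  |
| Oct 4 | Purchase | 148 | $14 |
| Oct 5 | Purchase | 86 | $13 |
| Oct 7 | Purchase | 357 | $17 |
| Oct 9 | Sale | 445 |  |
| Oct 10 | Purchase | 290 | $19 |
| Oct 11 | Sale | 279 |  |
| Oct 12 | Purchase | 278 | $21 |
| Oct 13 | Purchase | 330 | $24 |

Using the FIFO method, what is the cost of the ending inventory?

Ending inventory = $18,641

Oct 3, 465 sold [FIFO — oldest first]: 240 @ $10 + 225 @ $11 = $4,875
Oct 9, 445 sold [FIFO — oldest first]: 100 @ $11 + 148 @ $14 + 86 @ $13 + 111 @ $17 = $6,177
Oct 11, 279 sold [FIFO — oldest first]: 246 @ $17 + 33 @ $19 = $4,809
Total COGS = $4,875 + $6,177 + $4,809 = $15,861
Ending inventory: 257 @ $19 + 278 @ $21 + 330 @ $24 = $18,641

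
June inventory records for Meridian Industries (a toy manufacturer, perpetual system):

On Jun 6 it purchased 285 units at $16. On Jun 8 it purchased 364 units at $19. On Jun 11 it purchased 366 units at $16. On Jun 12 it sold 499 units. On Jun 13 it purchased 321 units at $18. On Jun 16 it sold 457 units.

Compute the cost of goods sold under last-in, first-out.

Jun 12, 499 sold [LIFO — newest first]: 366 @ $16 + 133 @ $19 = $8,383
Jun 16, 457 sold [LIFO — newest first]: 321 @ $18 + 136 @ $19 = $8,362
Total COGS = $8,383 + $8,362 = $16,745
Ending inventory: 285 @ $16 + 95 @ $19 = $6,365

COGS = $16,745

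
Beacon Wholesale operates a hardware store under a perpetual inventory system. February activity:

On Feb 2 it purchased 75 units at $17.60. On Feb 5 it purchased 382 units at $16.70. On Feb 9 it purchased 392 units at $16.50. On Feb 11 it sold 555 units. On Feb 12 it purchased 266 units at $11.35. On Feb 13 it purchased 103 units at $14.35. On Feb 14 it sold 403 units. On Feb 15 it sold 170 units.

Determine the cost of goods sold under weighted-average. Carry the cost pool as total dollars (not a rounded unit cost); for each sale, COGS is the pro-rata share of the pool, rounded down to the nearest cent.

COGS = $17,388.09

After Feb 2: 75 on hand, pool $1,320.00 (≈ $17.6000 each)
After Feb 5: 457 on hand, pool $7,699.40 (≈ $16.8477 each)
After Feb 9: 849 on hand, pool $14,167.40 (≈ $16.6872 each)
Feb 11, sell 555: 555/849 × $14,167.40 → $9,261.37
After Feb 12: 560 on hand, pool $7,925.13 (≈ $14.1520 each)
After Feb 13: 663 on hand, pool $9,403.18 (≈ $14.1828 each)
Feb 14, sell 403: 403/663 × $9,403.18 → $5,715.65
Feb 15, sell 170: 170/260 × $3,687.53 → $2,411.07
Total COGS = $9,261.37 + $5,715.65 + $2,411.07 = $17,388.09
Ending inventory (cost pool remaining) = $1,276.46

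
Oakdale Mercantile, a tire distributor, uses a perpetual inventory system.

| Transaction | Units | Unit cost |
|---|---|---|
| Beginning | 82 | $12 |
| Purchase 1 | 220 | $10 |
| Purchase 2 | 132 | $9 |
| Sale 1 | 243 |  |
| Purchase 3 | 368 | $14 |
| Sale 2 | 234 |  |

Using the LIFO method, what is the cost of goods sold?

COGS = $5,574

Sale 1 (243) [LIFO — newest first]: 132 @ $9 + 111 @ $10 = $2,298
Sale 2 (234) [LIFO — newest first]: 234 @ $14 = $3,276
Total COGS = $2,298 + $3,276 = $5,574
Ending inventory: 82 @ $12 + 109 @ $10 + 134 @ $14 = $3,950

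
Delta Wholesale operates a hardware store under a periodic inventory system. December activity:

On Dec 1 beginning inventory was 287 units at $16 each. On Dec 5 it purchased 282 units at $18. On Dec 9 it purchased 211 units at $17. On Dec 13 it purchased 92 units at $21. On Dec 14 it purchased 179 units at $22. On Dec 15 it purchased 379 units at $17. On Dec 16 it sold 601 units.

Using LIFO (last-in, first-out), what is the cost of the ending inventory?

Ending inventory = $14,284

Dec 16, 601 sold [LIFO — newest first]: 379 @ $17 + 179 @ $22 + 43 @ $21 = $11,284
Ending inventory: 287 @ $16 + 282 @ $18 + 211 @ $17 + 49 @ $21 = $14,284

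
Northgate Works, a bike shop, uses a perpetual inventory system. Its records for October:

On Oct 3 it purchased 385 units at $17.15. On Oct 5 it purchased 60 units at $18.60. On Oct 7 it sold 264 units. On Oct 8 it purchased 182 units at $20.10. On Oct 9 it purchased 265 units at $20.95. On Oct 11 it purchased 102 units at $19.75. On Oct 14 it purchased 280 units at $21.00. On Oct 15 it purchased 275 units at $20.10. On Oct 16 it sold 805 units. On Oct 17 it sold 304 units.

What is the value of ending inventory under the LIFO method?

Oct 7, 264 sold [LIFO — newest first]: 60 @ $18.60 + 204 @ $17.15 = $4,614.60
Oct 16, 805 sold [LIFO — newest first]: 275 @ $20.10 + 280 @ $21.00 + 102 @ $19.75 + 148 @ $20.95 = $16,522.60
Oct 17, 304 sold [LIFO — newest first]: 117 @ $20.95 + 182 @ $20.10 + 5 @ $17.15 = $6,195.10
Total COGS = $4,614.60 + $16,522.60 + $6,195.10 = $27,332.30
Ending inventory: 176 @ $17.15 = $3,018.40
Check: goods available $30,350.70 = COGS $27,332.30 + ending $3,018.40

Ending inventory = $3,018.40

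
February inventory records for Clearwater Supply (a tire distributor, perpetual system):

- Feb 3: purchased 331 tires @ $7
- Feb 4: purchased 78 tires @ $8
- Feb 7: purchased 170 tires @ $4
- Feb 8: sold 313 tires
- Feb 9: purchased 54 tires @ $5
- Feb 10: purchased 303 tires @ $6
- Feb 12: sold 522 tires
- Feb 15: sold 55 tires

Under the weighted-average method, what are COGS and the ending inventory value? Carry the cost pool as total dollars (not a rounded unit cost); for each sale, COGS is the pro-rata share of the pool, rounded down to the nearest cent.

COGS = $5,431.99; ending inventory = $277.01

After Feb 3: 331 on hand, pool $2,317.00 (≈ $7.0000 each)
After Feb 4: 409 on hand, pool $2,941.00 (≈ $7.1907 each)
After Feb 7: 579 on hand, pool $3,621.00 (≈ $6.2539 each)
Feb 8, sell 313: 313/579 × $3,621.00 → $1,957.46
After Feb 9: 320 on hand, pool $1,933.54 (≈ $6.0423 each)
After Feb 10: 623 on hand, pool $3,751.54 (≈ $6.0217 each)
Feb 12, sell 522: 522/623 × $3,751.54 → $3,143.34
Feb 15, sell 55: 55/101 × $608.20 → $331.19
Total COGS = $1,957.46 + $3,143.34 + $331.19 = $5,431.99
Ending inventory (cost pool remaining) = $277.01
Check: goods available $5,709.00 = COGS $5,431.99 + ending $277.01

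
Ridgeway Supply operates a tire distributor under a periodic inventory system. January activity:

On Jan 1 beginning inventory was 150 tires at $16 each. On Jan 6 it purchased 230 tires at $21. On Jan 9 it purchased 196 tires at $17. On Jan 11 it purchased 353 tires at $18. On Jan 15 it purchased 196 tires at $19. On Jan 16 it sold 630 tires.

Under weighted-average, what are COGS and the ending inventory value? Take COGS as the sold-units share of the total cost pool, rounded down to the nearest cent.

Jan 16, sell 630: 630/1125 × $20,640.00 → $11,558.40
Ending inventory (cost pool remaining) = $9,081.60

COGS = $11,558.40; ending inventory = $9,081.60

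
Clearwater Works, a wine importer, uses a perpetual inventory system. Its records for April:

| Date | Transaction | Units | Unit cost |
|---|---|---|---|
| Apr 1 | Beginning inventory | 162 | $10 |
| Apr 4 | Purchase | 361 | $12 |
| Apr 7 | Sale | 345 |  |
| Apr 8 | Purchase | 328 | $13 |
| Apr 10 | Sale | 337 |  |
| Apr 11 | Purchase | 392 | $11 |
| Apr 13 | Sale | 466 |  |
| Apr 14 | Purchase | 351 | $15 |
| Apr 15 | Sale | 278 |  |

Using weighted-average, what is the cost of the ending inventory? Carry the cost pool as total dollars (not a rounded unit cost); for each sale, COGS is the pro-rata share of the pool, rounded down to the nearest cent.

Ending inventory = $2,392.29

After Apr 1: 162 on hand, pool $1,620.00 (≈ $10.0000 each)
After Apr 4: 523 on hand, pool $5,952.00 (≈ $11.3805 each)
Apr 7, sell 345: 345/523 × $5,952.00 → $3,926.27
After Apr 8: 506 on hand, pool $6,289.73 (≈ $12.4303 each)
Apr 10, sell 337: 337/506 × $6,289.73 → $4,189.00
After Apr 11: 561 on hand, pool $6,412.73 (≈ $11.4309 each)
Apr 13, sell 466: 466/561 × $6,412.73 → $5,326.79
After Apr 14: 446 on hand, pool $6,350.94 (≈ $14.2398 each)
Apr 15, sell 278: 278/446 × $6,350.94 → $3,958.65
Total COGS = $3,926.27 + $4,189.00 + $5,326.79 + $3,958.65 = $17,400.71
Ending inventory (cost pool remaining) = $2,392.29
Check: goods available $19,793.00 = COGS $17,400.71 + ending $2,392.29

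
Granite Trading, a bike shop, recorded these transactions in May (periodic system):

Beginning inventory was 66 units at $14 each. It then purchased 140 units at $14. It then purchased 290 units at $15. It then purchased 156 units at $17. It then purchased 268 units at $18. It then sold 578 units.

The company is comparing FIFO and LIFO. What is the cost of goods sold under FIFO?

COGS = $8,628

FIFO COGS: 66 @ $14 + 140 @ $14 + 290 @ $15 + 82 @ $17 = $8,628
LIFO COGS: 268 @ $18 + 156 @ $17 + 154 @ $15 = $9,786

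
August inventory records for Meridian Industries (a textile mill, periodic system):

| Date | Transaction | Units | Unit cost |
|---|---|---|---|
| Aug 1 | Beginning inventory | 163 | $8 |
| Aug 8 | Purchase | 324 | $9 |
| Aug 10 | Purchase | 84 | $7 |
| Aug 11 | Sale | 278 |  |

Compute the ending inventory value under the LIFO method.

Ending inventory = $2,474

Aug 11, 278 sold [LIFO — newest first]: 84 @ $7 + 194 @ $9 = $2,334
Ending inventory: 163 @ $8 + 130 @ $9 = $2,474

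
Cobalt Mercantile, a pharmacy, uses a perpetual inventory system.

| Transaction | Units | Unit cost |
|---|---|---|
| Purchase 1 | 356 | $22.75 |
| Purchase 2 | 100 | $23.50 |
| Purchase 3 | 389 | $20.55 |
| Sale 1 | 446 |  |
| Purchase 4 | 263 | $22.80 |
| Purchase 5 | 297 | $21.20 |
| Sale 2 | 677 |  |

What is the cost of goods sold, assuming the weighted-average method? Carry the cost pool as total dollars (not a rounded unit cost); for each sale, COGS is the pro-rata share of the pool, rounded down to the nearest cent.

After Purchase 1: 356 on hand, pool $8,099.00 (≈ $22.7500 each)
After Purchase 2: 456 on hand, pool $10,449.00 (≈ $22.9145 each)
After Purchase 3: 845 on hand, pool $18,442.95 (≈ $21.8260 each)
Sale 1, sell 446: 446/845 × $18,442.95 → $9,734.38
After Purchase 4: 662 on hand, pool $14,704.97 (≈ $22.2129 each)
After Purchase 5: 959 on hand, pool $21,001.37 (≈ $21.8992 each)
Sale 2, sell 677: 677/959 × $21,001.37 → $14,825.78
Total COGS = $9,734.38 + $14,825.78 = $24,560.16
Ending inventory (cost pool remaining) = $6,175.59
Check: goods available $30,735.75 = COGS $24,560.16 + ending $6,175.59

COGS = $24,560.16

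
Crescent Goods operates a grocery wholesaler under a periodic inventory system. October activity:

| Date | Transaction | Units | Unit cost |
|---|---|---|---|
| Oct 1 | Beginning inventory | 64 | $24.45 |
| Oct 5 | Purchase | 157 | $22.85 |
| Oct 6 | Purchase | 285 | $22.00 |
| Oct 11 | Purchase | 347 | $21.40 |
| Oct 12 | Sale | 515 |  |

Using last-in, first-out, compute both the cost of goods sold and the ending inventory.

COGS = $11,121.80; ending inventory = $7,726.25

Oct 12, 515 sold [LIFO — newest first]: 347 @ $21.40 + 168 @ $22.00 = $11,121.80
Ending inventory: 64 @ $24.45 + 157 @ $22.85 + 117 @ $22.00 = $7,726.25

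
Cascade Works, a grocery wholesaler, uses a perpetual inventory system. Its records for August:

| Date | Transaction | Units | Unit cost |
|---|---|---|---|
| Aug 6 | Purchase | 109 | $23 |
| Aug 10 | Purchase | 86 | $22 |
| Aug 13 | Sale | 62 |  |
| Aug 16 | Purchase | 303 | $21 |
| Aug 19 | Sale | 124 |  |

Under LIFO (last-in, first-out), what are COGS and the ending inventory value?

Aug 13, 62 sold [LIFO — newest first]: 62 @ $22 = $1,364
Aug 19, 124 sold [LIFO — newest first]: 124 @ $21 = $2,604
Total COGS = $1,364 + $2,604 = $3,968
Ending inventory: 109 @ $23 + 24 @ $22 + 179 @ $21 = $6,794

COGS = $3,968; ending inventory = $6,794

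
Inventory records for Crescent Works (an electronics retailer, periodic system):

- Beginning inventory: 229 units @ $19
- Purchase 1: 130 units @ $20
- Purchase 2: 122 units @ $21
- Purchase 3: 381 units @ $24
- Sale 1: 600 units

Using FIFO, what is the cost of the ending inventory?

Sale 1 (600) [FIFO — oldest first]: 229 @ $19 + 130 @ $20 + 122 @ $21 + 119 @ $24 = $12,369
Ending inventory: 262 @ $24 = $6,288
Check: goods available $18,657 = COGS $12,369 + ending $6,288

Ending inventory = $6,288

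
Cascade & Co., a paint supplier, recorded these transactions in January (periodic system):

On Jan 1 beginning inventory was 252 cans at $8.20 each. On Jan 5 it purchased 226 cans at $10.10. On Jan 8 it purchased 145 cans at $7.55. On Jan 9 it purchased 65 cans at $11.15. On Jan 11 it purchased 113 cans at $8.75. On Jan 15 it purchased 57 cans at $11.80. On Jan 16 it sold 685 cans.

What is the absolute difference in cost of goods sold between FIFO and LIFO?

FIFO COGS: 252 @ $8.20 + 226 @ $10.10 + 145 @ $7.55 + 62 @ $11.15 = $6,135.05
LIFO COGS: 57 @ $11.80 + 113 @ $8.75 + 65 @ $11.15 + 145 @ $7.55 + 226 @ $10.10 + 79 @ $8.20 = $6,411.25
Difference = |$6,135.05 − $6,411.25| = $276.20

$276.20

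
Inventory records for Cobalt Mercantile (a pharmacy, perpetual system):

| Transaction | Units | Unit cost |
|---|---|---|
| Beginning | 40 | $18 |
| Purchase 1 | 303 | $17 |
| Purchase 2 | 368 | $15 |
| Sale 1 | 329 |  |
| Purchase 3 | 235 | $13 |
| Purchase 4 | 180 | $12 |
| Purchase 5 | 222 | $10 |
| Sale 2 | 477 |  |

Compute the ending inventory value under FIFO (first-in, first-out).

Sale 1 (329) [FIFO — oldest first]: 40 @ $18 + 289 @ $17 = $5,633
Sale 2 (477) [FIFO — oldest first]: 14 @ $17 + 368 @ $15 + 95 @ $13 = $6,993
Total COGS = $5,633 + $6,993 = $12,626
Ending inventory: 140 @ $13 + 180 @ $12 + 222 @ $10 = $6,200
Check: goods available $18,826 = COGS $12,626 + ending $6,200

Ending inventory = $6,200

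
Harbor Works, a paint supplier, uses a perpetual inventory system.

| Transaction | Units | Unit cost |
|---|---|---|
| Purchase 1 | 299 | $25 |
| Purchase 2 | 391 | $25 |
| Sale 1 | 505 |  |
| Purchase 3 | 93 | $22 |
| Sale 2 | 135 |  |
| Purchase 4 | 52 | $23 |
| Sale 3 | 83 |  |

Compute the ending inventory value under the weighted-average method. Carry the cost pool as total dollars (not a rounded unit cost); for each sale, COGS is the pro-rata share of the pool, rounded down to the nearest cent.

After Purchase 1: 299 on hand, pool $7,475.00 (≈ $25.0000 each)
After Purchase 2: 690 on hand, pool $17,250.00 (≈ $25.0000 each)
Sale 1, sell 505: 505/690 × $17,250.00 → $12,625.00
After Purchase 3: 278 on hand, pool $6,671.00 (≈ $23.9964 each)
Sale 2, sell 135: 135/278 × $6,671.00 → $3,239.51
After Purchase 4: 195 on hand, pool $4,627.49 (≈ $23.7307 each)
Sale 3, sell 83: 83/195 × $4,627.49 → $1,969.64
Total COGS = $12,625.00 + $3,239.51 + $1,969.64 = $17,834.15
Ending inventory (cost pool remaining) = $2,657.85

Ending inventory = $2,657.85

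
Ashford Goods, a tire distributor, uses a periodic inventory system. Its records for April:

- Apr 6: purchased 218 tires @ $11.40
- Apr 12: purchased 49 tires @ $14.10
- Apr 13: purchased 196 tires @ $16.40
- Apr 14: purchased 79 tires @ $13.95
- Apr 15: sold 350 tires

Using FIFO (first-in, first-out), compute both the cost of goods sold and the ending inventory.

COGS = $4,537.30; ending inventory = $2,955.25

Apr 15, 350 sold [FIFO — oldest first]: 218 @ $11.40 + 49 @ $14.10 + 83 @ $16.40 = $4,537.30
Ending inventory: 113 @ $16.40 + 79 @ $13.95 = $2,955.25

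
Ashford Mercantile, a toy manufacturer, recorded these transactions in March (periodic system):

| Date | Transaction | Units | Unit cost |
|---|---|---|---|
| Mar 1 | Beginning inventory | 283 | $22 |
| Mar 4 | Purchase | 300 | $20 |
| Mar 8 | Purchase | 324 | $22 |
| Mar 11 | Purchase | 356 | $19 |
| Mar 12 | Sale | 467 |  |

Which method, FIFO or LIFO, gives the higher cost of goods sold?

FIFO

FIFO COGS: 283 @ $22 + 184 @ $20 = $9,906
LIFO COGS: 356 @ $19 + 111 @ $22 = $9,206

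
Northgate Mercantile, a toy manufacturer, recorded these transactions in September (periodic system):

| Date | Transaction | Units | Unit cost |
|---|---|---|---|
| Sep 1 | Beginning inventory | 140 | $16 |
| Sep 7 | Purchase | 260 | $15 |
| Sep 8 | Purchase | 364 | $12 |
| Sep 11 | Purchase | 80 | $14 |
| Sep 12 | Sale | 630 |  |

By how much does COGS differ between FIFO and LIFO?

FIFO COGS: 140 @ $16 + 260 @ $15 + 230 @ $12 = $8,900
LIFO COGS: 80 @ $14 + 364 @ $12 + 186 @ $15 = $8,278
Difference = |$8,900 − $8,278| = $622

$622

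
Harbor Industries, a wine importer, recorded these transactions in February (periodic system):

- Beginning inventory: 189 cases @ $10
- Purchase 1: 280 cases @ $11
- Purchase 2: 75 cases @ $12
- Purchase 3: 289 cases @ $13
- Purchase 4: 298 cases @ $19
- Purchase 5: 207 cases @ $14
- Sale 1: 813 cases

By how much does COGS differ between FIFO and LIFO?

FIFO COGS: 189 @ $10 + 280 @ $11 + 75 @ $12 + 269 @ $13 = $9,367
LIFO COGS: 207 @ $14 + 298 @ $19 + 289 @ $13 + 19 @ $12 = $12,545
Difference = |$9,367 − $12,545| = $3,178

$3,178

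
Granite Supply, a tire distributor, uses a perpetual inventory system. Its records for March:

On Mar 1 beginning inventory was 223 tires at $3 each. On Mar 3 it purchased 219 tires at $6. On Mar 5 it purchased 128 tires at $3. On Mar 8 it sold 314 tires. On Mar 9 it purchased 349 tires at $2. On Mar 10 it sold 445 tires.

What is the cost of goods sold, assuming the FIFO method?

COGS = $2,745

Mar 8, 314 sold [FIFO — oldest first]: 223 @ $3 + 91 @ $6 = $1,215
Mar 10, 445 sold [FIFO — oldest first]: 128 @ $6 + 128 @ $3 + 189 @ $2 = $1,530
Total COGS = $1,215 + $1,530 = $2,745
Ending inventory: 160 @ $2 = $320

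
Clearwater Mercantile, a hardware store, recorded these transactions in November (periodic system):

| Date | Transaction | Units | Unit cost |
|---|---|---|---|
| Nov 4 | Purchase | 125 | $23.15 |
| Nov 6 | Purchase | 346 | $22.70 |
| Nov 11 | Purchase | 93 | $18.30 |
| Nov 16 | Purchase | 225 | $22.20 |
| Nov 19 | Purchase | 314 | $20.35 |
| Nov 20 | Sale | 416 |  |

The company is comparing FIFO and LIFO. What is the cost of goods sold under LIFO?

COGS = $8,654.30

FIFO COGS: 125 @ $23.15 + 291 @ $22.70 = $9,499.45
LIFO COGS: 314 @ $20.35 + 102 @ $22.20 = $8,654.30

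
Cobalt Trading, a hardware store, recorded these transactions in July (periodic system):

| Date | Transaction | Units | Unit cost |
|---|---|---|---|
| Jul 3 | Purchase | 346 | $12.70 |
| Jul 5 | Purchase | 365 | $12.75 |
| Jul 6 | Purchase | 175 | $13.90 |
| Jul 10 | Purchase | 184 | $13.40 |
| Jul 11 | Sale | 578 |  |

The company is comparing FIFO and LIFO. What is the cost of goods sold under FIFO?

FIFO COGS: 346 @ $12.70 + 232 @ $12.75 = $7,352.20
LIFO COGS: 184 @ $13.40 + 175 @ $13.90 + 219 @ $12.75 = $7,690.35

COGS = $7,352.20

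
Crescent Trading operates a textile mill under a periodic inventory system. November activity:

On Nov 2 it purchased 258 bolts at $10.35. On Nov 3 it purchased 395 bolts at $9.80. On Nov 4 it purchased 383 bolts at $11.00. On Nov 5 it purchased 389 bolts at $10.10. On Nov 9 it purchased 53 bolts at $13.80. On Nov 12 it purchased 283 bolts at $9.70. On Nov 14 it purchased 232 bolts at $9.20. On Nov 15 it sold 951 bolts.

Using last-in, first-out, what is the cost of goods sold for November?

Nov 15, 951 sold [LIFO — newest first]: 232 @ $9.20 + 283 @ $9.70 + 53 @ $13.80 + 383 @ $10.10 = $9,479.20
Ending inventory: 258 @ $10.35 + 395 @ $9.80 + 383 @ $11.00 + 6 @ $10.10 = $10,814.90

COGS = $9,479.20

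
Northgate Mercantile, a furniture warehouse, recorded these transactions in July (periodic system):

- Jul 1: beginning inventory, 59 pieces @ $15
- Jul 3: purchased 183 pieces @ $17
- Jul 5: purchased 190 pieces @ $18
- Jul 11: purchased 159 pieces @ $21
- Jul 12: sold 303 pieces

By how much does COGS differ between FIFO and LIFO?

FIFO COGS: 59 @ $15 + 183 @ $17 + 61 @ $18 = $5,094
LIFO COGS: 159 @ $21 + 144 @ $18 = $5,931
Difference = |$5,094 − $5,931| = $837

$837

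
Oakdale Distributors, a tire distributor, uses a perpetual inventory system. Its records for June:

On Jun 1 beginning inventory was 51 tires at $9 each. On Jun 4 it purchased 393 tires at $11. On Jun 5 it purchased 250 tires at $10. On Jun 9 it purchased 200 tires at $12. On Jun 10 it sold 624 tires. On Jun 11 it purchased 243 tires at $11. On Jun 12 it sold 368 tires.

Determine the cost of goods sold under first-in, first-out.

Jun 10, 624 sold [FIFO — oldest first]: 51 @ $9 + 393 @ $11 + 180 @ $10 = $6,582
Jun 12, 368 sold [FIFO — oldest first]: 70 @ $10 + 200 @ $12 + 98 @ $11 = $4,178
Total COGS = $6,582 + $4,178 = $10,760
Ending inventory: 145 @ $11 = $1,595

COGS = $10,760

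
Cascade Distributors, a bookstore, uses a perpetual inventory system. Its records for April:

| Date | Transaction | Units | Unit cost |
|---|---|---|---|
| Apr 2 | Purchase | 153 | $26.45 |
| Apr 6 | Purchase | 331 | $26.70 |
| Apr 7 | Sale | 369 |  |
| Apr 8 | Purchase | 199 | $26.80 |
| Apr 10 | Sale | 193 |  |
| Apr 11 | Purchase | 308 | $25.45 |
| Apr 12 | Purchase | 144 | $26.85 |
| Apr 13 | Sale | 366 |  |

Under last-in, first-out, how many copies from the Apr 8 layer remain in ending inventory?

6

Apr 7, 369 sold [LIFO — newest first]: 331 @ $26.70 + 38 @ $26.45 = $9,842.80
Apr 10, 193 sold [LIFO — newest first]: 193 @ $26.80 = $5,172.40
Apr 13, 366 sold [LIFO — newest first]: 144 @ $26.85 + 222 @ $25.45 = $9,516.30
Total COGS = $9,842.80 + $5,172.40 + $9,516.30 = $24,531.50
Ending inventory: 115 @ $26.45 + 6 @ $26.80 + 86 @ $25.45 = $5,391.25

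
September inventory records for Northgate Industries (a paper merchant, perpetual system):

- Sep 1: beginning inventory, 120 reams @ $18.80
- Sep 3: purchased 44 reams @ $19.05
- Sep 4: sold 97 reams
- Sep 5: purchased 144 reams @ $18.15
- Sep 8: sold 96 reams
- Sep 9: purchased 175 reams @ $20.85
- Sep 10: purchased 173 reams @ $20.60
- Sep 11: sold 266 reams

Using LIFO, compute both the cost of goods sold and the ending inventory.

Sep 4, 97 sold [LIFO — newest first]: 44 @ $19.05 + 53 @ $18.80 = $1,834.60
Sep 8, 96 sold [LIFO — newest first]: 96 @ $18.15 = $1,742.40
Sep 11, 266 sold [LIFO — newest first]: 173 @ $20.60 + 93 @ $20.85 = $5,502.85
Total COGS = $1,834.60 + $1,742.40 + $5,502.85 = $9,079.85
Ending inventory: 67 @ $18.80 + 48 @ $18.15 + 82 @ $20.85 = $3,840.50
Check: goods available $12,920.35 = COGS $9,079.85 + ending $3,840.50

COGS = $9,079.85; ending inventory = $3,840.50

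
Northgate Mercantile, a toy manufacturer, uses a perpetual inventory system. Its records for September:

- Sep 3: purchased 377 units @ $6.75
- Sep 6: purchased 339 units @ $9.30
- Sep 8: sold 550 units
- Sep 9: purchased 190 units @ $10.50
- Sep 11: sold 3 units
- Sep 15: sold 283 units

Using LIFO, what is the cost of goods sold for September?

Sep 8, 550 sold [LIFO — newest first]: 339 @ $9.30 + 211 @ $6.75 = $4,576.95
Sep 11, 3 sold [LIFO — newest first]: 3 @ $10.50 = $31.50
Sep 15, 283 sold [LIFO — newest first]: 187 @ $10.50 + 96 @ $6.75 = $2,611.50
Total COGS = $4,576.95 + $31.50 + $2,611.50 = $7,219.95
Ending inventory: 70 @ $6.75 = $472.50

COGS = $7,219.95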